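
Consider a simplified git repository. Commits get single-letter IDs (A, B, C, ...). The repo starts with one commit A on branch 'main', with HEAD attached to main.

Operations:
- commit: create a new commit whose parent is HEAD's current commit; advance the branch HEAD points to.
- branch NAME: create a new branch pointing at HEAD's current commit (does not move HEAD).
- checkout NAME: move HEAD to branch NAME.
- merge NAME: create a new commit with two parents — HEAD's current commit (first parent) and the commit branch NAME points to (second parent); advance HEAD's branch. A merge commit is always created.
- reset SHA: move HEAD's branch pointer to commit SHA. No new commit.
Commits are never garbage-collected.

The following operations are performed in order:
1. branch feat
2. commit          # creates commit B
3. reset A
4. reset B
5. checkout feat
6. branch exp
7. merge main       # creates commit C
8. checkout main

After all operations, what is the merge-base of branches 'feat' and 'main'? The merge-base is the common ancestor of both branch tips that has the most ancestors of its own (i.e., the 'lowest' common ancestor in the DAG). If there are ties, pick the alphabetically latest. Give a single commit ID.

After op 1 (branch): HEAD=main@A [feat=A main=A]
After op 2 (commit): HEAD=main@B [feat=A main=B]
After op 3 (reset): HEAD=main@A [feat=A main=A]
After op 4 (reset): HEAD=main@B [feat=A main=B]
After op 5 (checkout): HEAD=feat@A [feat=A main=B]
After op 6 (branch): HEAD=feat@A [exp=A feat=A main=B]
After op 7 (merge): HEAD=feat@C [exp=A feat=C main=B]
After op 8 (checkout): HEAD=main@B [exp=A feat=C main=B]
ancestors(feat=C): ['A', 'B', 'C']
ancestors(main=B): ['A', 'B']
common: ['A', 'B']

Answer: B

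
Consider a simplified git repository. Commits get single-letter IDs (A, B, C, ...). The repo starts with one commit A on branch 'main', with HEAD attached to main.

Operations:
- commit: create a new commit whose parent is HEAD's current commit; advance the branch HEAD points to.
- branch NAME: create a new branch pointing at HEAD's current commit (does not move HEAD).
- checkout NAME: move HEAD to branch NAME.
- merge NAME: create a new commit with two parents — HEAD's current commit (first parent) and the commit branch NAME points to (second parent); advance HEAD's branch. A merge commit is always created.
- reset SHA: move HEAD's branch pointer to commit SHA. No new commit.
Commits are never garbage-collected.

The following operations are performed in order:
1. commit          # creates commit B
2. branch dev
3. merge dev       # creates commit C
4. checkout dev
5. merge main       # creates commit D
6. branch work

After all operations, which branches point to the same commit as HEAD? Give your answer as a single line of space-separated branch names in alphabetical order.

After op 1 (commit): HEAD=main@B [main=B]
After op 2 (branch): HEAD=main@B [dev=B main=B]
After op 3 (merge): HEAD=main@C [dev=B main=C]
After op 4 (checkout): HEAD=dev@B [dev=B main=C]
After op 5 (merge): HEAD=dev@D [dev=D main=C]
After op 6 (branch): HEAD=dev@D [dev=D main=C work=D]

Answer: dev work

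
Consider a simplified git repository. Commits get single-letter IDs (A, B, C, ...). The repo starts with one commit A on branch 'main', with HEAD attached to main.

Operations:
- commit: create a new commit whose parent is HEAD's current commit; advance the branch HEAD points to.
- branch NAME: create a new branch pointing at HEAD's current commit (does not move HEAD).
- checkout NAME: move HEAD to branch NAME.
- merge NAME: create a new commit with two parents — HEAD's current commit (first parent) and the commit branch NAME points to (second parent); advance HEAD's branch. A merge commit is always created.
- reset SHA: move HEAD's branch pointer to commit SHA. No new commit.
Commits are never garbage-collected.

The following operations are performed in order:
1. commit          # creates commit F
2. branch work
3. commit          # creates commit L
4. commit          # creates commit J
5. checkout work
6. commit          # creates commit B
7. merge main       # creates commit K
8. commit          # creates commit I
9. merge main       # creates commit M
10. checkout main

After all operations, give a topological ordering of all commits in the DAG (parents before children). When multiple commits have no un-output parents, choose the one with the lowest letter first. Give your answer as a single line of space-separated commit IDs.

After op 1 (commit): HEAD=main@F [main=F]
After op 2 (branch): HEAD=main@F [main=F work=F]
After op 3 (commit): HEAD=main@L [main=L work=F]
After op 4 (commit): HEAD=main@J [main=J work=F]
After op 5 (checkout): HEAD=work@F [main=J work=F]
After op 6 (commit): HEAD=work@B [main=J work=B]
After op 7 (merge): HEAD=work@K [main=J work=K]
After op 8 (commit): HEAD=work@I [main=J work=I]
After op 9 (merge): HEAD=work@M [main=J work=M]
After op 10 (checkout): HEAD=main@J [main=J work=M]
commit A: parents=[]
commit B: parents=['F']
commit F: parents=['A']
commit I: parents=['K']
commit J: parents=['L']
commit K: parents=['B', 'J']
commit L: parents=['F']
commit M: parents=['I', 'J']

Answer: A F B L J K I M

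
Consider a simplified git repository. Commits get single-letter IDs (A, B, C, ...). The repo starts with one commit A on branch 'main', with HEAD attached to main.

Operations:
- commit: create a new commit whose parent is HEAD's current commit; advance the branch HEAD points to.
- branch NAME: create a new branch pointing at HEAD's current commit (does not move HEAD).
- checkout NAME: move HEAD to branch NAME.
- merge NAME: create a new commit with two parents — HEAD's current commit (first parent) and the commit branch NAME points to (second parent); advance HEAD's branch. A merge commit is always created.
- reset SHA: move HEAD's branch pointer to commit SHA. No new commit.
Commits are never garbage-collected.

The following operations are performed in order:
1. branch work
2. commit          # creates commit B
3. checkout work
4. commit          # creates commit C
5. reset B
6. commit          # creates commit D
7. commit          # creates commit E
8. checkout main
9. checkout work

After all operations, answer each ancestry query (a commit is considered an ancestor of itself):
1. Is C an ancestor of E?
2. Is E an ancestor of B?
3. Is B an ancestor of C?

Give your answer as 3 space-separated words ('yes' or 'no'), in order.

After op 1 (branch): HEAD=main@A [main=A work=A]
After op 2 (commit): HEAD=main@B [main=B work=A]
After op 3 (checkout): HEAD=work@A [main=B work=A]
After op 4 (commit): HEAD=work@C [main=B work=C]
After op 5 (reset): HEAD=work@B [main=B work=B]
After op 6 (commit): HEAD=work@D [main=B work=D]
After op 7 (commit): HEAD=work@E [main=B work=E]
After op 8 (checkout): HEAD=main@B [main=B work=E]
After op 9 (checkout): HEAD=work@E [main=B work=E]
ancestors(E) = {A,B,D,E}; C in? no
ancestors(B) = {A,B}; E in? no
ancestors(C) = {A,C}; B in? no

Answer: no no no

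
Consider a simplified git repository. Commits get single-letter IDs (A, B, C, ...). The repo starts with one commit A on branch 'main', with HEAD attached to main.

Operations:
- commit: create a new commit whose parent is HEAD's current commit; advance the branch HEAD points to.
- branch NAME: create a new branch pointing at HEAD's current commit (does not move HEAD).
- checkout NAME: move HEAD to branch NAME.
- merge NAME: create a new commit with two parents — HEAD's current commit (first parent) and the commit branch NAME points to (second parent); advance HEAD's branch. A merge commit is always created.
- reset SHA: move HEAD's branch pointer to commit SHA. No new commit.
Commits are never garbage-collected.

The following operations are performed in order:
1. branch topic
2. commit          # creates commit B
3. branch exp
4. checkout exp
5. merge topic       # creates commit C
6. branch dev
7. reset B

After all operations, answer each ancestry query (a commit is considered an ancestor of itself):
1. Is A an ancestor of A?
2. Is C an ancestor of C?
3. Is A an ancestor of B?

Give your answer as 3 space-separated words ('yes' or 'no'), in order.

After op 1 (branch): HEAD=main@A [main=A topic=A]
After op 2 (commit): HEAD=main@B [main=B topic=A]
After op 3 (branch): HEAD=main@B [exp=B main=B topic=A]
After op 4 (checkout): HEAD=exp@B [exp=B main=B topic=A]
After op 5 (merge): HEAD=exp@C [exp=C main=B topic=A]
After op 6 (branch): HEAD=exp@C [dev=C exp=C main=B topic=A]
After op 7 (reset): HEAD=exp@B [dev=C exp=B main=B topic=A]
ancestors(A) = {A}; A in? yes
ancestors(C) = {A,B,C}; C in? yes
ancestors(B) = {A,B}; A in? yes

Answer: yes yes yes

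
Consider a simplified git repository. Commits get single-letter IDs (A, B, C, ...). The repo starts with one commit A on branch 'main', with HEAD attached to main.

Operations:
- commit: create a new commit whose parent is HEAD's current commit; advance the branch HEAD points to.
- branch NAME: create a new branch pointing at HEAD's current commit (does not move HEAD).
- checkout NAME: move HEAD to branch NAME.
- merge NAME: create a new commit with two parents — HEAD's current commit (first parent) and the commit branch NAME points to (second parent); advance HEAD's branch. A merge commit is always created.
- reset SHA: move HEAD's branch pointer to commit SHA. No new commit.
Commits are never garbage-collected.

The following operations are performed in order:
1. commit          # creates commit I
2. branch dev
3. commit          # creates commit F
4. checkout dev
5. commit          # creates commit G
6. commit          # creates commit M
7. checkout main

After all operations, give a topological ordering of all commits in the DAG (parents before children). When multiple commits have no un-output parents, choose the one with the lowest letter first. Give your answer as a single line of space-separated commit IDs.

Answer: A I F G M

Derivation:
After op 1 (commit): HEAD=main@I [main=I]
After op 2 (branch): HEAD=main@I [dev=I main=I]
After op 3 (commit): HEAD=main@F [dev=I main=F]
After op 4 (checkout): HEAD=dev@I [dev=I main=F]
After op 5 (commit): HEAD=dev@G [dev=G main=F]
After op 6 (commit): HEAD=dev@M [dev=M main=F]
After op 7 (checkout): HEAD=main@F [dev=M main=F]
commit A: parents=[]
commit F: parents=['I']
commit G: parents=['I']
commit I: parents=['A']
commit M: parents=['G']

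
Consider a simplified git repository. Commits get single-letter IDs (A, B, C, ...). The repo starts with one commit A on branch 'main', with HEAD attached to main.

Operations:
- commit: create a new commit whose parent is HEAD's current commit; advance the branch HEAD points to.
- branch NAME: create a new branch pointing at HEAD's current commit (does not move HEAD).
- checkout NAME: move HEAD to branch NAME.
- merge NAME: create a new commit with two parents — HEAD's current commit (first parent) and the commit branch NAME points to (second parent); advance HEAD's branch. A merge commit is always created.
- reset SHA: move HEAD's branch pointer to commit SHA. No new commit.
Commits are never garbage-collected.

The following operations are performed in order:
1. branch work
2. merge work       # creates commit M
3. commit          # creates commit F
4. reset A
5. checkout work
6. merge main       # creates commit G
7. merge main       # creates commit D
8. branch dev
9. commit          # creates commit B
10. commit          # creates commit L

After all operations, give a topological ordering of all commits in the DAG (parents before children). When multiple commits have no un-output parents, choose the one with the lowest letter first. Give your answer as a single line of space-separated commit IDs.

Answer: A G D B L M F

Derivation:
After op 1 (branch): HEAD=main@A [main=A work=A]
After op 2 (merge): HEAD=main@M [main=M work=A]
After op 3 (commit): HEAD=main@F [main=F work=A]
After op 4 (reset): HEAD=main@A [main=A work=A]
After op 5 (checkout): HEAD=work@A [main=A work=A]
After op 6 (merge): HEAD=work@G [main=A work=G]
After op 7 (merge): HEAD=work@D [main=A work=D]
After op 8 (branch): HEAD=work@D [dev=D main=A work=D]
After op 9 (commit): HEAD=work@B [dev=D main=A work=B]
After op 10 (commit): HEAD=work@L [dev=D main=A work=L]
commit A: parents=[]
commit B: parents=['D']
commit D: parents=['G', 'A']
commit F: parents=['M']
commit G: parents=['A', 'A']
commit L: parents=['B']
commit M: parents=['A', 'A']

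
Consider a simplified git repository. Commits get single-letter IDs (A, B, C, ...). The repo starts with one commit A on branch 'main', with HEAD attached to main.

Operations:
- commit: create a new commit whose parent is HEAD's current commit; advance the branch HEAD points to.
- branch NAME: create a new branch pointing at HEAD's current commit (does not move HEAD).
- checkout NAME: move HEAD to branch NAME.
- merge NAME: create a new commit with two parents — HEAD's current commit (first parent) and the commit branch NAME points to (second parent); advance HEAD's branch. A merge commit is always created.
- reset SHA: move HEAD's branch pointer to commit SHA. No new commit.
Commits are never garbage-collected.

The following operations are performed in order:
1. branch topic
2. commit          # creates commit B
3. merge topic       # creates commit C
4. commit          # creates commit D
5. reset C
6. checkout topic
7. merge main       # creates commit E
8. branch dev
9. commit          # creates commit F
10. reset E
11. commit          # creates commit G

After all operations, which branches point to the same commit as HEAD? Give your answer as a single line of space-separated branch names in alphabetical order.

Answer: topic

Derivation:
After op 1 (branch): HEAD=main@A [main=A topic=A]
After op 2 (commit): HEAD=main@B [main=B topic=A]
After op 3 (merge): HEAD=main@C [main=C topic=A]
After op 4 (commit): HEAD=main@D [main=D topic=A]
After op 5 (reset): HEAD=main@C [main=C topic=A]
After op 6 (checkout): HEAD=topic@A [main=C topic=A]
After op 7 (merge): HEAD=topic@E [main=C topic=E]
After op 8 (branch): HEAD=topic@E [dev=E main=C topic=E]
After op 9 (commit): HEAD=topic@F [dev=E main=C topic=F]
After op 10 (reset): HEAD=topic@E [dev=E main=C topic=E]
After op 11 (commit): HEAD=topic@G [dev=E main=C topic=G]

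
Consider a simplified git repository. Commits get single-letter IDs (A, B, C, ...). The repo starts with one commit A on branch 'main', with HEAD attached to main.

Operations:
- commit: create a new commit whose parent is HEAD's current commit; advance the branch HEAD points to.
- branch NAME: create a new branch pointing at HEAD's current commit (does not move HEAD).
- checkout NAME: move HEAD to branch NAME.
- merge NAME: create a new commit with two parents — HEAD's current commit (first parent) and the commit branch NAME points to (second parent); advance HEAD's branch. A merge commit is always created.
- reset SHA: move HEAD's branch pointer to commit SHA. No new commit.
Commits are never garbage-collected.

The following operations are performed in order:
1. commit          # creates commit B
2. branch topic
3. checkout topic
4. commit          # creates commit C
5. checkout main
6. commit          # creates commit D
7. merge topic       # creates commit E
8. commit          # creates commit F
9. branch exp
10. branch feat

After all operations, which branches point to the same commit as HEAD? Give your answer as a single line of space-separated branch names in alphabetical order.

Answer: exp feat main

Derivation:
After op 1 (commit): HEAD=main@B [main=B]
After op 2 (branch): HEAD=main@B [main=B topic=B]
After op 3 (checkout): HEAD=topic@B [main=B topic=B]
After op 4 (commit): HEAD=topic@C [main=B topic=C]
After op 5 (checkout): HEAD=main@B [main=B topic=C]
After op 6 (commit): HEAD=main@D [main=D topic=C]
After op 7 (merge): HEAD=main@E [main=E topic=C]
After op 8 (commit): HEAD=main@F [main=F topic=C]
After op 9 (branch): HEAD=main@F [exp=F main=F topic=C]
After op 10 (branch): HEAD=main@F [exp=F feat=F main=F topic=C]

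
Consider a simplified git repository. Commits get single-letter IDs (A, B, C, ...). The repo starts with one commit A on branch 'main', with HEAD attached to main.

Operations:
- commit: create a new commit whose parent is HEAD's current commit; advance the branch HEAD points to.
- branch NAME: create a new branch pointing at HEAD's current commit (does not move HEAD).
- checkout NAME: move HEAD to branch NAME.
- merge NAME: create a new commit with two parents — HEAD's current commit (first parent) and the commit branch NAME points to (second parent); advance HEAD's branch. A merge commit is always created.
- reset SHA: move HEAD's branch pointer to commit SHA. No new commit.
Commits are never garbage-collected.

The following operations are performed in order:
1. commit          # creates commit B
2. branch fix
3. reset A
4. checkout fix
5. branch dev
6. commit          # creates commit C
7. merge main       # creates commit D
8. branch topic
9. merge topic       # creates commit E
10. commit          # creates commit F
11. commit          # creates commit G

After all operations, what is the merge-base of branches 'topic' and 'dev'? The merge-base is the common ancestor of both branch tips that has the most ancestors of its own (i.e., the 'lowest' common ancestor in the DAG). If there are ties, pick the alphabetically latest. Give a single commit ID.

After op 1 (commit): HEAD=main@B [main=B]
After op 2 (branch): HEAD=main@B [fix=B main=B]
After op 3 (reset): HEAD=main@A [fix=B main=A]
After op 4 (checkout): HEAD=fix@B [fix=B main=A]
After op 5 (branch): HEAD=fix@B [dev=B fix=B main=A]
After op 6 (commit): HEAD=fix@C [dev=B fix=C main=A]
After op 7 (merge): HEAD=fix@D [dev=B fix=D main=A]
After op 8 (branch): HEAD=fix@D [dev=B fix=D main=A topic=D]
After op 9 (merge): HEAD=fix@E [dev=B fix=E main=A topic=D]
After op 10 (commit): HEAD=fix@F [dev=B fix=F main=A topic=D]
After op 11 (commit): HEAD=fix@G [dev=B fix=G main=A topic=D]
ancestors(topic=D): ['A', 'B', 'C', 'D']
ancestors(dev=B): ['A', 'B']
common: ['A', 'B']

Answer: B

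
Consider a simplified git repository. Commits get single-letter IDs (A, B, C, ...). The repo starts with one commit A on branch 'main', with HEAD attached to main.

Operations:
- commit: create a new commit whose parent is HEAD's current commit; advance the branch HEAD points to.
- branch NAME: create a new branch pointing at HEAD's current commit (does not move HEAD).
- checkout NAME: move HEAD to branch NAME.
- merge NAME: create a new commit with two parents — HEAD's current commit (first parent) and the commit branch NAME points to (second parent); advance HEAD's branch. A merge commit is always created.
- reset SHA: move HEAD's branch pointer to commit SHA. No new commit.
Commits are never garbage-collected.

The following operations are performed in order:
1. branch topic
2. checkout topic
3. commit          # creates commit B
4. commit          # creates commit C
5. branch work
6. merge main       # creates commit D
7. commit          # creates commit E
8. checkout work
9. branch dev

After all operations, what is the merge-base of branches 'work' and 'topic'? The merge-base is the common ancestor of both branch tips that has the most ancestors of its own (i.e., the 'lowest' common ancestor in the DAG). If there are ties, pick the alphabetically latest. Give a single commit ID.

After op 1 (branch): HEAD=main@A [main=A topic=A]
After op 2 (checkout): HEAD=topic@A [main=A topic=A]
After op 3 (commit): HEAD=topic@B [main=A topic=B]
After op 4 (commit): HEAD=topic@C [main=A topic=C]
After op 5 (branch): HEAD=topic@C [main=A topic=C work=C]
After op 6 (merge): HEAD=topic@D [main=A topic=D work=C]
After op 7 (commit): HEAD=topic@E [main=A topic=E work=C]
After op 8 (checkout): HEAD=work@C [main=A topic=E work=C]
After op 9 (branch): HEAD=work@C [dev=C main=A topic=E work=C]
ancestors(work=C): ['A', 'B', 'C']
ancestors(topic=E): ['A', 'B', 'C', 'D', 'E']
common: ['A', 'B', 'C']

Answer: C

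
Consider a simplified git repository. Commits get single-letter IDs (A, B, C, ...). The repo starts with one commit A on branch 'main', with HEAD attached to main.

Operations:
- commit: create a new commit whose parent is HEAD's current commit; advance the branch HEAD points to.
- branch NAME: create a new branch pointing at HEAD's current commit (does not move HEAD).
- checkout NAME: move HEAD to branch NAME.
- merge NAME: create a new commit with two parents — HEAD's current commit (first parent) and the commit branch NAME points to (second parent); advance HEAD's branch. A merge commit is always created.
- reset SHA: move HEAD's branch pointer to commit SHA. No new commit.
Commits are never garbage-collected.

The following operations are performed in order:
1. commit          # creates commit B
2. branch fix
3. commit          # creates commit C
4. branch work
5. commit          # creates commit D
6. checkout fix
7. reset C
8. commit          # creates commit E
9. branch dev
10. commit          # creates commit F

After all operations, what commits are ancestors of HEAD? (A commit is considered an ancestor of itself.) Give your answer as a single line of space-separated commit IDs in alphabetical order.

Answer: A B C E F

Derivation:
After op 1 (commit): HEAD=main@B [main=B]
After op 2 (branch): HEAD=main@B [fix=B main=B]
After op 3 (commit): HEAD=main@C [fix=B main=C]
After op 4 (branch): HEAD=main@C [fix=B main=C work=C]
After op 5 (commit): HEAD=main@D [fix=B main=D work=C]
After op 6 (checkout): HEAD=fix@B [fix=B main=D work=C]
After op 7 (reset): HEAD=fix@C [fix=C main=D work=C]
After op 8 (commit): HEAD=fix@E [fix=E main=D work=C]
After op 9 (branch): HEAD=fix@E [dev=E fix=E main=D work=C]
After op 10 (commit): HEAD=fix@F [dev=E fix=F main=D work=C]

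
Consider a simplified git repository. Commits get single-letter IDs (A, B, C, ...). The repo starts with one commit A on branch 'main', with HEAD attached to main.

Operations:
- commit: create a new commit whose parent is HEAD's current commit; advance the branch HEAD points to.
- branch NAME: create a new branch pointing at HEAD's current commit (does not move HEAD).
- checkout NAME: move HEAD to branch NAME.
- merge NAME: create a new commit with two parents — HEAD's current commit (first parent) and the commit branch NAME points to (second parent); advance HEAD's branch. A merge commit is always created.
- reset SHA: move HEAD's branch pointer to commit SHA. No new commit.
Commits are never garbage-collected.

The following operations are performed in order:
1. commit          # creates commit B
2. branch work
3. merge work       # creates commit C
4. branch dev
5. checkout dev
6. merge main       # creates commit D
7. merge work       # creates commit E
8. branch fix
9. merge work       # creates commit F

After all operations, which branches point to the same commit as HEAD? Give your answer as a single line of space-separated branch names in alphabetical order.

Answer: dev

Derivation:
After op 1 (commit): HEAD=main@B [main=B]
After op 2 (branch): HEAD=main@B [main=B work=B]
After op 3 (merge): HEAD=main@C [main=C work=B]
After op 4 (branch): HEAD=main@C [dev=C main=C work=B]
After op 5 (checkout): HEAD=dev@C [dev=C main=C work=B]
After op 6 (merge): HEAD=dev@D [dev=D main=C work=B]
After op 7 (merge): HEAD=dev@E [dev=E main=C work=B]
After op 8 (branch): HEAD=dev@E [dev=E fix=E main=C work=B]
After op 9 (merge): HEAD=dev@F [dev=F fix=E main=C work=B]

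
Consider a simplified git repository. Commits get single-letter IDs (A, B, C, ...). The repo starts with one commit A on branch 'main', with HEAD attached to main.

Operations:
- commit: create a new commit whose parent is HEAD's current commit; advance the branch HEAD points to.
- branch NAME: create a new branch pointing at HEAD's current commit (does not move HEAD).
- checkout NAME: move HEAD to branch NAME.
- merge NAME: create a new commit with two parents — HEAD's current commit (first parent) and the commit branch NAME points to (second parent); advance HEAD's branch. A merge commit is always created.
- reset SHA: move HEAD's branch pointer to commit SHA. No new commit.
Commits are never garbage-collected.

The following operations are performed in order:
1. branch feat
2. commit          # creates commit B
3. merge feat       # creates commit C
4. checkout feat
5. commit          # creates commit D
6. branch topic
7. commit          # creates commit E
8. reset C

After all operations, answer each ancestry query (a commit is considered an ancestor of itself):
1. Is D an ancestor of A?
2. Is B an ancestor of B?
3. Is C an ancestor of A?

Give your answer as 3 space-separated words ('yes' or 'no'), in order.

After op 1 (branch): HEAD=main@A [feat=A main=A]
After op 2 (commit): HEAD=main@B [feat=A main=B]
After op 3 (merge): HEAD=main@C [feat=A main=C]
After op 4 (checkout): HEAD=feat@A [feat=A main=C]
After op 5 (commit): HEAD=feat@D [feat=D main=C]
After op 6 (branch): HEAD=feat@D [feat=D main=C topic=D]
After op 7 (commit): HEAD=feat@E [feat=E main=C topic=D]
After op 8 (reset): HEAD=feat@C [feat=C main=C topic=D]
ancestors(A) = {A}; D in? no
ancestors(B) = {A,B}; B in? yes
ancestors(A) = {A}; C in? no

Answer: no yes no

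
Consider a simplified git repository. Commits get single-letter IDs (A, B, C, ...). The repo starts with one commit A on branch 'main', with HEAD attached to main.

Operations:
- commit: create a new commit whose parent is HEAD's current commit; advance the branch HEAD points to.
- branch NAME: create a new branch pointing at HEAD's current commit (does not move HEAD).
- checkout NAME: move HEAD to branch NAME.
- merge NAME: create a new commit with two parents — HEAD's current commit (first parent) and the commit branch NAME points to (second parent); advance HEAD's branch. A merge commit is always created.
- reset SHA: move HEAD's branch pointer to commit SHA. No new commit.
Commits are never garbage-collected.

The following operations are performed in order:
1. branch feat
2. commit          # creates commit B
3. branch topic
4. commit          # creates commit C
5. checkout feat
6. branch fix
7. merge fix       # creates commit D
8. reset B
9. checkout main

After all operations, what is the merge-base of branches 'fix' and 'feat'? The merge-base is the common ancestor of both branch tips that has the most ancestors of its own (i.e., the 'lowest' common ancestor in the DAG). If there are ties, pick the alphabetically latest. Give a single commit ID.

Answer: A

Derivation:
After op 1 (branch): HEAD=main@A [feat=A main=A]
After op 2 (commit): HEAD=main@B [feat=A main=B]
After op 3 (branch): HEAD=main@B [feat=A main=B topic=B]
After op 4 (commit): HEAD=main@C [feat=A main=C topic=B]
After op 5 (checkout): HEAD=feat@A [feat=A main=C topic=B]
After op 6 (branch): HEAD=feat@A [feat=A fix=A main=C topic=B]
After op 7 (merge): HEAD=feat@D [feat=D fix=A main=C topic=B]
After op 8 (reset): HEAD=feat@B [feat=B fix=A main=C topic=B]
After op 9 (checkout): HEAD=main@C [feat=B fix=A main=C topic=B]
ancestors(fix=A): ['A']
ancestors(feat=B): ['A', 'B']
common: ['A']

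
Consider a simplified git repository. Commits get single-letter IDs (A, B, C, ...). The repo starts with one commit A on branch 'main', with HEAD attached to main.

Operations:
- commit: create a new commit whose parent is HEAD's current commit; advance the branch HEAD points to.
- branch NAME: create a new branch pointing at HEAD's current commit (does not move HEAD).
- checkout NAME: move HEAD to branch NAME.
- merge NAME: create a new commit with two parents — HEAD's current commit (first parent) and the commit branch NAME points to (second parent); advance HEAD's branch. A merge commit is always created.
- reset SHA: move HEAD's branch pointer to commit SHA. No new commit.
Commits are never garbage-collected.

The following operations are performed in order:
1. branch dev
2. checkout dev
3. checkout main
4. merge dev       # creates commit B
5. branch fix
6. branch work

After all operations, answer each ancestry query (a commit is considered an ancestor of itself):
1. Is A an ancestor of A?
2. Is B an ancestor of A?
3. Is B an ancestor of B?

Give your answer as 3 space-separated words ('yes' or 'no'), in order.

Answer: yes no yes

Derivation:
After op 1 (branch): HEAD=main@A [dev=A main=A]
After op 2 (checkout): HEAD=dev@A [dev=A main=A]
After op 3 (checkout): HEAD=main@A [dev=A main=A]
After op 4 (merge): HEAD=main@B [dev=A main=B]
After op 5 (branch): HEAD=main@B [dev=A fix=B main=B]
After op 6 (branch): HEAD=main@B [dev=A fix=B main=B work=B]
ancestors(A) = {A}; A in? yes
ancestors(A) = {A}; B in? no
ancestors(B) = {A,B}; B in? yes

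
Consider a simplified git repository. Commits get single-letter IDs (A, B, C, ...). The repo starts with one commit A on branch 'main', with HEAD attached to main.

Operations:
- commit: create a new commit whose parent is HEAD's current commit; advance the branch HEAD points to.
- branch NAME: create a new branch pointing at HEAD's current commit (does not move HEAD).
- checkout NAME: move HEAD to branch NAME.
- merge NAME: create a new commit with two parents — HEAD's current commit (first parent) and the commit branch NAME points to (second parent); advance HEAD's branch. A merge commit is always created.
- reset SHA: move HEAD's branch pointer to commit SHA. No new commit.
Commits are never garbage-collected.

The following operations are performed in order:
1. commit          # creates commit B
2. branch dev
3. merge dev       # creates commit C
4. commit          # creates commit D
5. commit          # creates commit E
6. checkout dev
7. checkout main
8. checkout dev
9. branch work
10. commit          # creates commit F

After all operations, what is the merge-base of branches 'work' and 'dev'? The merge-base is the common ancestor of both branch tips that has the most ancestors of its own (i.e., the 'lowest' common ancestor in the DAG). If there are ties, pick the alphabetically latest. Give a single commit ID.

Answer: B

Derivation:
After op 1 (commit): HEAD=main@B [main=B]
After op 2 (branch): HEAD=main@B [dev=B main=B]
After op 3 (merge): HEAD=main@C [dev=B main=C]
After op 4 (commit): HEAD=main@D [dev=B main=D]
After op 5 (commit): HEAD=main@E [dev=B main=E]
After op 6 (checkout): HEAD=dev@B [dev=B main=E]
After op 7 (checkout): HEAD=main@E [dev=B main=E]
After op 8 (checkout): HEAD=dev@B [dev=B main=E]
After op 9 (branch): HEAD=dev@B [dev=B main=E work=B]
After op 10 (commit): HEAD=dev@F [dev=F main=E work=B]
ancestors(work=B): ['A', 'B']
ancestors(dev=F): ['A', 'B', 'F']
common: ['A', 'B']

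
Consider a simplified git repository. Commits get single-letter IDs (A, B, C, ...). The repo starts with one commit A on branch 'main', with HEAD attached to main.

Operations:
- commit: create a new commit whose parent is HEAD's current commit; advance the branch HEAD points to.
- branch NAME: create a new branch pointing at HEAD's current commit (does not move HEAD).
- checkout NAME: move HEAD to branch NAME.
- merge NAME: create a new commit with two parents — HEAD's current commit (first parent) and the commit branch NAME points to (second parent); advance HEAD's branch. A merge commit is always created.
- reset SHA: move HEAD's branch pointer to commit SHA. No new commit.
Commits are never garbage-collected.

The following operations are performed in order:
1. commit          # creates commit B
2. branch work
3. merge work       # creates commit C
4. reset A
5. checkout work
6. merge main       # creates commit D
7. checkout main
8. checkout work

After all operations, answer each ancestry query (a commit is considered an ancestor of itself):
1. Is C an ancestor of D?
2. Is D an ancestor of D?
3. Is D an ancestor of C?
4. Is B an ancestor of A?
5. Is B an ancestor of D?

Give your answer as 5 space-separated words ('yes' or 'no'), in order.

Answer: no yes no no yes

Derivation:
After op 1 (commit): HEAD=main@B [main=B]
After op 2 (branch): HEAD=main@B [main=B work=B]
After op 3 (merge): HEAD=main@C [main=C work=B]
After op 4 (reset): HEAD=main@A [main=A work=B]
After op 5 (checkout): HEAD=work@B [main=A work=B]
After op 6 (merge): HEAD=work@D [main=A work=D]
After op 7 (checkout): HEAD=main@A [main=A work=D]
After op 8 (checkout): HEAD=work@D [main=A work=D]
ancestors(D) = {A,B,D}; C in? no
ancestors(D) = {A,B,D}; D in? yes
ancestors(C) = {A,B,C}; D in? no
ancestors(A) = {A}; B in? no
ancestors(D) = {A,B,D}; B in? yes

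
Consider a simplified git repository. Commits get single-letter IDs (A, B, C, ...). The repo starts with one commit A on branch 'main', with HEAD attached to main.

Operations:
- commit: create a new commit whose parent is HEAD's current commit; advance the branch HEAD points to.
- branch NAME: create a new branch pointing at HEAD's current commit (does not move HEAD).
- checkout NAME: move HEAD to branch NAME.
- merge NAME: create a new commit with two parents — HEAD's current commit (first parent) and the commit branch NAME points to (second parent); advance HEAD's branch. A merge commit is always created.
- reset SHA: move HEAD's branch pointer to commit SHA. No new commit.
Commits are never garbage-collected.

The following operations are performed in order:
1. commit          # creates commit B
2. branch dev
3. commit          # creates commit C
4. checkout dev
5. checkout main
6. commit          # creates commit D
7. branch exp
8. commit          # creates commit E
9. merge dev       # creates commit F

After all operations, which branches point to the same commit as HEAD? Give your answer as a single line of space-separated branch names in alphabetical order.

Answer: main

Derivation:
After op 1 (commit): HEAD=main@B [main=B]
After op 2 (branch): HEAD=main@B [dev=B main=B]
After op 3 (commit): HEAD=main@C [dev=B main=C]
After op 4 (checkout): HEAD=dev@B [dev=B main=C]
After op 5 (checkout): HEAD=main@C [dev=B main=C]
After op 6 (commit): HEAD=main@D [dev=B main=D]
After op 7 (branch): HEAD=main@D [dev=B exp=D main=D]
After op 8 (commit): HEAD=main@E [dev=B exp=D main=E]
After op 9 (merge): HEAD=main@F [dev=B exp=D main=F]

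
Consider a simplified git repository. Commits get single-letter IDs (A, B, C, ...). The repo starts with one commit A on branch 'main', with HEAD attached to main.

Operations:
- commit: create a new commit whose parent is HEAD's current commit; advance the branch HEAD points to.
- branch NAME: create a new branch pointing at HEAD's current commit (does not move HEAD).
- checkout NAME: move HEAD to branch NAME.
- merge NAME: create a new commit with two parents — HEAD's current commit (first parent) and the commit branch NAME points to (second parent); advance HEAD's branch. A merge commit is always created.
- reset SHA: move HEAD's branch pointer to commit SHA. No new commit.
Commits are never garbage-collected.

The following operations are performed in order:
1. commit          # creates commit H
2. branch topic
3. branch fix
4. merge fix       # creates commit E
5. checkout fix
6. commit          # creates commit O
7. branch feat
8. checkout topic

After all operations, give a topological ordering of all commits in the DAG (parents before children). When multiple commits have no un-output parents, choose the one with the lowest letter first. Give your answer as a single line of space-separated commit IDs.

Answer: A H E O

Derivation:
After op 1 (commit): HEAD=main@H [main=H]
After op 2 (branch): HEAD=main@H [main=H topic=H]
After op 3 (branch): HEAD=main@H [fix=H main=H topic=H]
After op 4 (merge): HEAD=main@E [fix=H main=E topic=H]
After op 5 (checkout): HEAD=fix@H [fix=H main=E topic=H]
After op 6 (commit): HEAD=fix@O [fix=O main=E topic=H]
After op 7 (branch): HEAD=fix@O [feat=O fix=O main=E topic=H]
After op 8 (checkout): HEAD=topic@H [feat=O fix=O main=E topic=H]
commit A: parents=[]
commit E: parents=['H', 'H']
commit H: parents=['A']
commit O: parents=['H']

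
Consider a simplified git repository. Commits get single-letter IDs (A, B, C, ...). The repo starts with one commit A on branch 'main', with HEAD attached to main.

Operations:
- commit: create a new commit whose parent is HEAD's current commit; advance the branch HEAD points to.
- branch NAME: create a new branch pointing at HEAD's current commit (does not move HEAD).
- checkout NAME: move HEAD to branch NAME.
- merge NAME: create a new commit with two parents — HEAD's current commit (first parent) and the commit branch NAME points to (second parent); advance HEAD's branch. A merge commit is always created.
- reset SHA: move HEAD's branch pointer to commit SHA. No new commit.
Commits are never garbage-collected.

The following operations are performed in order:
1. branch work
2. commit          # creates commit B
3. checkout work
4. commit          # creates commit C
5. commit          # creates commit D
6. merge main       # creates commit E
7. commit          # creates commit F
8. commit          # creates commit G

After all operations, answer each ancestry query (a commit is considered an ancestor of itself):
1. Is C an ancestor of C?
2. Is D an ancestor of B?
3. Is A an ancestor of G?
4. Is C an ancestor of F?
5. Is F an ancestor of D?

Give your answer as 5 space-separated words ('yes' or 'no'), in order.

Answer: yes no yes yes no

Derivation:
After op 1 (branch): HEAD=main@A [main=A work=A]
After op 2 (commit): HEAD=main@B [main=B work=A]
After op 3 (checkout): HEAD=work@A [main=B work=A]
After op 4 (commit): HEAD=work@C [main=B work=C]
After op 5 (commit): HEAD=work@D [main=B work=D]
After op 6 (merge): HEAD=work@E [main=B work=E]
After op 7 (commit): HEAD=work@F [main=B work=F]
After op 8 (commit): HEAD=work@G [main=B work=G]
ancestors(C) = {A,C}; C in? yes
ancestors(B) = {A,B}; D in? no
ancestors(G) = {A,B,C,D,E,F,G}; A in? yes
ancestors(F) = {A,B,C,D,E,F}; C in? yes
ancestors(D) = {A,C,D}; F in? no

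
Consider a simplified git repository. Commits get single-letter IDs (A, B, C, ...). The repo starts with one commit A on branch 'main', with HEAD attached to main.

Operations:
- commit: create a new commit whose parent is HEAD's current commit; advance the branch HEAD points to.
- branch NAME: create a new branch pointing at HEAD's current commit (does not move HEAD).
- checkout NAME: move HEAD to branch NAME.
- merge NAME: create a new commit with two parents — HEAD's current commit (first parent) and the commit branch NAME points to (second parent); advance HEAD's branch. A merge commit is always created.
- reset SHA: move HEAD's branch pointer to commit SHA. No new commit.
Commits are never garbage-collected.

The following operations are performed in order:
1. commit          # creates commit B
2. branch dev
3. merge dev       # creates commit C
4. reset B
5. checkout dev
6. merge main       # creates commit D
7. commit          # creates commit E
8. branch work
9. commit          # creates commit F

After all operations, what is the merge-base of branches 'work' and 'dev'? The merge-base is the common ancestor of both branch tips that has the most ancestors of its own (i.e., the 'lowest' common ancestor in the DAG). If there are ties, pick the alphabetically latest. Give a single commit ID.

After op 1 (commit): HEAD=main@B [main=B]
After op 2 (branch): HEAD=main@B [dev=B main=B]
After op 3 (merge): HEAD=main@C [dev=B main=C]
After op 4 (reset): HEAD=main@B [dev=B main=B]
After op 5 (checkout): HEAD=dev@B [dev=B main=B]
After op 6 (merge): HEAD=dev@D [dev=D main=B]
After op 7 (commit): HEAD=dev@E [dev=E main=B]
After op 8 (branch): HEAD=dev@E [dev=E main=B work=E]
After op 9 (commit): HEAD=dev@F [dev=F main=B work=E]
ancestors(work=E): ['A', 'B', 'D', 'E']
ancestors(dev=F): ['A', 'B', 'D', 'E', 'F']
common: ['A', 'B', 'D', 'E']

Answer: E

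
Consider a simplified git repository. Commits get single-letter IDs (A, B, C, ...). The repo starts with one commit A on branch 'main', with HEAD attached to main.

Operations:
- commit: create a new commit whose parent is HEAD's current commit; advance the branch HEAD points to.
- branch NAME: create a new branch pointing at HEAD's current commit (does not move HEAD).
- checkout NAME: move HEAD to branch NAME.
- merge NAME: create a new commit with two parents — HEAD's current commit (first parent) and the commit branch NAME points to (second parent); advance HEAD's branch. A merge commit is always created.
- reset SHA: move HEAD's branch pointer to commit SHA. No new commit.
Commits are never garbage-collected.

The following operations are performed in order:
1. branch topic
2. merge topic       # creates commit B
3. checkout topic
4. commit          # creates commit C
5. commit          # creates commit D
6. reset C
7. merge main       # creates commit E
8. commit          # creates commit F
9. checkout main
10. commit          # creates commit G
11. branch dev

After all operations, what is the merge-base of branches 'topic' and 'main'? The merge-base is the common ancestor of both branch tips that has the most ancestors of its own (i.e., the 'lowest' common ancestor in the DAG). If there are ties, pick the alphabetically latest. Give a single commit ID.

Answer: B

Derivation:
After op 1 (branch): HEAD=main@A [main=A topic=A]
After op 2 (merge): HEAD=main@B [main=B topic=A]
After op 3 (checkout): HEAD=topic@A [main=B topic=A]
After op 4 (commit): HEAD=topic@C [main=B topic=C]
After op 5 (commit): HEAD=topic@D [main=B topic=D]
After op 6 (reset): HEAD=topic@C [main=B topic=C]
After op 7 (merge): HEAD=topic@E [main=B topic=E]
After op 8 (commit): HEAD=topic@F [main=B topic=F]
After op 9 (checkout): HEAD=main@B [main=B topic=F]
After op 10 (commit): HEAD=main@G [main=G topic=F]
After op 11 (branch): HEAD=main@G [dev=G main=G topic=F]
ancestors(topic=F): ['A', 'B', 'C', 'E', 'F']
ancestors(main=G): ['A', 'B', 'G']
common: ['A', 'B']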